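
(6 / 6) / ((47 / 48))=48 / 47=1.02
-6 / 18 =-1 / 3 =-0.33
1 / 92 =0.01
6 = 6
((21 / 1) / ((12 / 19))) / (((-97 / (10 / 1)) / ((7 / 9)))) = -4655 / 1746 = -2.67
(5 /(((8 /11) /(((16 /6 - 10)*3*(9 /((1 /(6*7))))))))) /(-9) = 12705 /2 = 6352.50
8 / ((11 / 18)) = 144 / 11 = 13.09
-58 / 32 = -29 / 16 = -1.81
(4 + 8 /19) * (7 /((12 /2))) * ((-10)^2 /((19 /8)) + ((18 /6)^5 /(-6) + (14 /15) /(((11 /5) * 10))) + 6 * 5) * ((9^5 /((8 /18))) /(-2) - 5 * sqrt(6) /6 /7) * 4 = -1722421361493 /39710 - 2778034 * sqrt(6) /35739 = -43375193.21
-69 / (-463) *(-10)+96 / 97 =-0.50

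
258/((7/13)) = 3354/7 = 479.14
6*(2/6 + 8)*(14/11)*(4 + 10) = 9800/11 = 890.91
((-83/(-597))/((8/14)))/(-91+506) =7/11940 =0.00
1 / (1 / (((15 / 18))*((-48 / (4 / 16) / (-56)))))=20 / 7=2.86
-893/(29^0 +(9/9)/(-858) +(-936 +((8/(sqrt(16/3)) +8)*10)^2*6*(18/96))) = -5006057985786/14066774281561 +2366620027200*sqrt(3)/14066774281561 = -0.06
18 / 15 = 6 / 5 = 1.20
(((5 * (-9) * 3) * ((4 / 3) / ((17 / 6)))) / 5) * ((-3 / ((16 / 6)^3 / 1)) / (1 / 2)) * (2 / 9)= 243 / 272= 0.89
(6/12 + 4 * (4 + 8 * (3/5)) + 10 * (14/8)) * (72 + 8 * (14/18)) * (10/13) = 3201.09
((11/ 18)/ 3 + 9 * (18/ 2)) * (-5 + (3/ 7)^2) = -517430/ 1323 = -391.10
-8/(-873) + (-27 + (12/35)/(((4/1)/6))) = -808991/30555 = -26.48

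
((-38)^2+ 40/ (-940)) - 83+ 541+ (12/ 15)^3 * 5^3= 92400/ 47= 1965.96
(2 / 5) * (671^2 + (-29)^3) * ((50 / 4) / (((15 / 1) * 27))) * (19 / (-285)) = -425852 / 1215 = -350.50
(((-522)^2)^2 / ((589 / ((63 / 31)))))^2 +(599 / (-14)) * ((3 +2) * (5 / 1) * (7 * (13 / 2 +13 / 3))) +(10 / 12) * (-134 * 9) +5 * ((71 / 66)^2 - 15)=23827199587323473475346754576 / 363062887209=65628298641296153.91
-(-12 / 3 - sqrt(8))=2 *sqrt(2) + 4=6.83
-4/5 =-0.80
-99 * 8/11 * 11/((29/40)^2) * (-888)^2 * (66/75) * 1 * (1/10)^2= -219833450496/21025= -10455812.15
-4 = -4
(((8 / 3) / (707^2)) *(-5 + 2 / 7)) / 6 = -44 / 10496829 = -0.00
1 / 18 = 0.06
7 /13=0.54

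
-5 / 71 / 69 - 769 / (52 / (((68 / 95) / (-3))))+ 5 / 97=2100428623 / 586875705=3.58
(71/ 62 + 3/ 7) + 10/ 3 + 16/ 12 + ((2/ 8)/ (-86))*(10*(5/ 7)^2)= 4879625/ 783804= 6.23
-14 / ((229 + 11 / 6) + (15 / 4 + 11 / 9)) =-504 / 8489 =-0.06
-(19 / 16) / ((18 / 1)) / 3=-0.02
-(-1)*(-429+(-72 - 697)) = -1198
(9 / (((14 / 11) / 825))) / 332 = 81675 / 4648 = 17.57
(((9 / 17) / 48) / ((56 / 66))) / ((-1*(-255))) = 33 / 647360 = 0.00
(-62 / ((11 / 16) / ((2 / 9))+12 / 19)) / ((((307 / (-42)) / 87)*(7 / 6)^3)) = 1416766464 / 11357465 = 124.74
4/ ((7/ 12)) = 6.86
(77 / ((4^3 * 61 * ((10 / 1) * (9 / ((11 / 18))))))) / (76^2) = 847 / 36530196480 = 0.00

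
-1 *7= -7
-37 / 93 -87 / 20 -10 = -27431 / 1860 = -14.75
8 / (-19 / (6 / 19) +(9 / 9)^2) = -48 / 355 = -0.14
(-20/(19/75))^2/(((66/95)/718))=1346250000/209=6441387.56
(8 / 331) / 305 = 8 / 100955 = 0.00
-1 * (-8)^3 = 512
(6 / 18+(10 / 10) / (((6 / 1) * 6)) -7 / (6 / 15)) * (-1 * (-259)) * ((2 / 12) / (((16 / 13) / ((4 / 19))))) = -2077439 / 16416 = -126.55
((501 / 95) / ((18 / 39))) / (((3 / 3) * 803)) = 2171 / 152570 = 0.01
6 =6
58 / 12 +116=725 / 6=120.83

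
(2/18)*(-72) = -8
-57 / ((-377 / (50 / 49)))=2850 / 18473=0.15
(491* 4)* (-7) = -13748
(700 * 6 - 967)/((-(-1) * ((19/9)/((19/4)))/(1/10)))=29097/40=727.42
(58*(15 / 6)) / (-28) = -145 / 28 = -5.18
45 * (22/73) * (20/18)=1100/73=15.07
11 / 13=0.85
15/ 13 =1.15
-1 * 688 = -688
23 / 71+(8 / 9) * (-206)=-116801 / 639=-182.79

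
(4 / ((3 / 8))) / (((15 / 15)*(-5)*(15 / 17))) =-544 / 225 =-2.42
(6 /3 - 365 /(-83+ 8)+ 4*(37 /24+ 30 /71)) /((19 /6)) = 31361 /6745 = 4.65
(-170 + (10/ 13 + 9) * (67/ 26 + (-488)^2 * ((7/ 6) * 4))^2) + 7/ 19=18131819675110817041/ 1502748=12065775283088.59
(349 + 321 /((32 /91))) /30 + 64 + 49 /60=34201 /320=106.88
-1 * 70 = -70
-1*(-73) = 73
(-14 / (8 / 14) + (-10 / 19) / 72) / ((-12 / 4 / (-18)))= -16763 / 114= -147.04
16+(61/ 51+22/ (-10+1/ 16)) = 13499/ 901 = 14.98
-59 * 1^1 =-59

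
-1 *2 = -2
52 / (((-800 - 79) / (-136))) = 7072 / 879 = 8.05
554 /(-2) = -277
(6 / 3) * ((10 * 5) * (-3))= -300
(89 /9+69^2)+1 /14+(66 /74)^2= 823099243 /172494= 4771.76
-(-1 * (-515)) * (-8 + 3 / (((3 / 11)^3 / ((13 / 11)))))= -773015 / 9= -85890.56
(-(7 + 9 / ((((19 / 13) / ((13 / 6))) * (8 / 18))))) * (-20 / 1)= 28135 / 38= 740.39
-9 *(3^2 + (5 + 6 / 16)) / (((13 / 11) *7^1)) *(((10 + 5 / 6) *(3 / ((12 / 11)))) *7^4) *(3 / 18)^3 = -23864225 / 4608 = -5178.87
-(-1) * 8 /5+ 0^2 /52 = 8 /5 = 1.60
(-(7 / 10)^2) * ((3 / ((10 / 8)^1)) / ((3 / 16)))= -784 / 125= -6.27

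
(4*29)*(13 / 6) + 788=3118 / 3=1039.33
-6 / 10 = -0.60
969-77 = 892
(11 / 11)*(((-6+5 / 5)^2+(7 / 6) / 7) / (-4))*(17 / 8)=-2567 / 192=-13.37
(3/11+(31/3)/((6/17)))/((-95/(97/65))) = -567547/1222650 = -0.46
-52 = -52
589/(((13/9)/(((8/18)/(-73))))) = -2356/949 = -2.48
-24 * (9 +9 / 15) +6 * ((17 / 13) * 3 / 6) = -14721 / 65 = -226.48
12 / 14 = 6 / 7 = 0.86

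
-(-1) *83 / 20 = 4.15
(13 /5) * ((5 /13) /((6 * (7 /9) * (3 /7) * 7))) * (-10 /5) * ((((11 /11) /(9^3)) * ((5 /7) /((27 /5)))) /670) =-5 /129238578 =-0.00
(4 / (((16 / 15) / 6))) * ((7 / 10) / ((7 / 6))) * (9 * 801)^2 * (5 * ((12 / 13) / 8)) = 21047720805 / 52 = 404763861.63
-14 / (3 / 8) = -112 / 3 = -37.33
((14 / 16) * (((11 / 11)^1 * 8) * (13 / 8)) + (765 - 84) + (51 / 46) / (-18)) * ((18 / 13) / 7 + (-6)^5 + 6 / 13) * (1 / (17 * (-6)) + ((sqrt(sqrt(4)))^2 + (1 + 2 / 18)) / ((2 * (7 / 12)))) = -6106476384761 / 426972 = -14301819.29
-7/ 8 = -0.88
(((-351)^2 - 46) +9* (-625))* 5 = 587650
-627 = -627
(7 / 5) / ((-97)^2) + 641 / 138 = 4.65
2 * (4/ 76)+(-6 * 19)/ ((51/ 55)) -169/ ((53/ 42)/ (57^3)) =-424585575050/ 17119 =-24802008.01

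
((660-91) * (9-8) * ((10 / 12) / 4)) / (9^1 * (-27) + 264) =2845 / 504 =5.64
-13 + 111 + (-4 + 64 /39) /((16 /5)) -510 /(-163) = 2552759 /25428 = 100.39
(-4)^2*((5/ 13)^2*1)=400/ 169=2.37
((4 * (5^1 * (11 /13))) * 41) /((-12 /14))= -31570 /39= -809.49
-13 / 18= -0.72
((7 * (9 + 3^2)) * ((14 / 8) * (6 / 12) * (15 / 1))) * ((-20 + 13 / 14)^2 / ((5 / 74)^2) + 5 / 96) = 84321824949 / 640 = 131752851.48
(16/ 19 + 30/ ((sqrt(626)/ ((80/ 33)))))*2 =32/ 19 + 800*sqrt(626)/ 3443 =7.50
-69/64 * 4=-69/16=-4.31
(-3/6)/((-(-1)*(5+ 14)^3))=-1/13718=-0.00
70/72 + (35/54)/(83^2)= 723415/744012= 0.97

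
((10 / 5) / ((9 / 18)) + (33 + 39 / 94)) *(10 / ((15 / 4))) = 14068 / 141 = 99.77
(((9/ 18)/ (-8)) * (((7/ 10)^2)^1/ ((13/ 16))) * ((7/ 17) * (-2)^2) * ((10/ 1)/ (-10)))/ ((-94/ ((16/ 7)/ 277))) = -392/ 71929975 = -0.00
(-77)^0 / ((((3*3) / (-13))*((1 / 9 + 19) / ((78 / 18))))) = -169 / 516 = -0.33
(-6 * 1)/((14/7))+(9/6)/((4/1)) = -2.62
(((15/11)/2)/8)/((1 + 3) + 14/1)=5/1056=0.00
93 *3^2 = 837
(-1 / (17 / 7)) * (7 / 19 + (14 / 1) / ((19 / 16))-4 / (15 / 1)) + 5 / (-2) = -71671 / 9690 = -7.40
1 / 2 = 0.50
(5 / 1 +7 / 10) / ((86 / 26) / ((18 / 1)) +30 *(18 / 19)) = 126711 / 635885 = 0.20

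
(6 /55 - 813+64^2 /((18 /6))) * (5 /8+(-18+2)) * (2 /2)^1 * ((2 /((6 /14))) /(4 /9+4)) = -78482733 /8800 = -8918.49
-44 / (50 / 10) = -44 / 5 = -8.80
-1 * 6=-6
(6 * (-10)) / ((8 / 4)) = -30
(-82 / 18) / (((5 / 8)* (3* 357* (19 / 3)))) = -328 / 305235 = -0.00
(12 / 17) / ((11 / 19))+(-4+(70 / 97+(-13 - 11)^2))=10410714 / 18139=573.94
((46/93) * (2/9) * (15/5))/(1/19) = 6.27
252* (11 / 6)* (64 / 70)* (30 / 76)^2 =23760 / 361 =65.82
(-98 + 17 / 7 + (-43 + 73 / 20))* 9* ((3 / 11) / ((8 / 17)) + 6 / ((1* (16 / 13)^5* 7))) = -6060369219021 / 5651824640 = -1072.29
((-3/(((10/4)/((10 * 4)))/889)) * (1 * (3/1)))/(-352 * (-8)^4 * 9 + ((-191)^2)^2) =-128016/1317887233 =-0.00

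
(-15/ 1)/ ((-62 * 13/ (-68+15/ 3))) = -945/ 806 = -1.17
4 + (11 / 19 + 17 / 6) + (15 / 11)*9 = 24685 / 1254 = 19.69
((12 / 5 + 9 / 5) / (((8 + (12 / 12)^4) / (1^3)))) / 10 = 0.05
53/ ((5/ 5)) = 53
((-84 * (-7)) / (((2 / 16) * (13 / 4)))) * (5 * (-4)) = -376320 / 13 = -28947.69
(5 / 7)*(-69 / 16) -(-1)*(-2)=-569 / 112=-5.08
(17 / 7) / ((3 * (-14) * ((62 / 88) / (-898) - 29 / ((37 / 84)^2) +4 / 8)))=459781388 / 1184540694561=0.00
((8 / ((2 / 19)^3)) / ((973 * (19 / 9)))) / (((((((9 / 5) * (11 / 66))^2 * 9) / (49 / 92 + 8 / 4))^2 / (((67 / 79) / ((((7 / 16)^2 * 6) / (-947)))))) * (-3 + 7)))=-5707.33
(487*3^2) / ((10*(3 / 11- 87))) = -5.05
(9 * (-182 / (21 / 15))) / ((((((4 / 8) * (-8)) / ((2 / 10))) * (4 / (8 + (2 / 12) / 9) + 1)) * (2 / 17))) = 861237 / 2596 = 331.76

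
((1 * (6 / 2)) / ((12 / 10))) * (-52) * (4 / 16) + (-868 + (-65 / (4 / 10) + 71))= -992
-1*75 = -75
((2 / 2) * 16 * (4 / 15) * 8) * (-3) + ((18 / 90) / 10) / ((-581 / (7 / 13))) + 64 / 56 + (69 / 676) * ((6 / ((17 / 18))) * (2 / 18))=-8444975157 / 83460650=-101.19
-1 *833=-833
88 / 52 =22 / 13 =1.69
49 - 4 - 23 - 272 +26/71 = -17724/71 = -249.63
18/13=1.38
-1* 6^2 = -36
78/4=39/2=19.50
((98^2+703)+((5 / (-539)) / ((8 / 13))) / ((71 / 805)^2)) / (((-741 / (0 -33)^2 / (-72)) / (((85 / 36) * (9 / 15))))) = 7693679716173 / 4980508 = 1544758.03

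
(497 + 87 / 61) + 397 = 54621 / 61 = 895.43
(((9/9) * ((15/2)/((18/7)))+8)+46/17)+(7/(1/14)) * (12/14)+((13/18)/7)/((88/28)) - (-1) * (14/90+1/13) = 10708442/109395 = 97.89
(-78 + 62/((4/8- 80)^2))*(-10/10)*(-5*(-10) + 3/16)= 791625505/202248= 3914.13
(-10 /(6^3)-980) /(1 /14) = -740915 /54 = -13720.65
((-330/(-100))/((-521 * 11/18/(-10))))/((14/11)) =297/3647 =0.08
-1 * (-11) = 11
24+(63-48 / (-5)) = 483 / 5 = 96.60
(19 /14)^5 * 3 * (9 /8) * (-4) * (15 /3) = -334273365 /1075648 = -310.76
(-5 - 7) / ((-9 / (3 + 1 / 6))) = 38 / 9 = 4.22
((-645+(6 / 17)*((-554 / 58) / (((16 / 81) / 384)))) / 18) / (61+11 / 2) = -1182971 / 196707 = -6.01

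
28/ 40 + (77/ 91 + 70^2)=637201/ 130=4901.55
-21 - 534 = -555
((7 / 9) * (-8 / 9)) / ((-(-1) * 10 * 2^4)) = -7 / 1620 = -0.00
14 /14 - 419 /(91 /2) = -747 /91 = -8.21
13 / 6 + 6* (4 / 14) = 163 / 42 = 3.88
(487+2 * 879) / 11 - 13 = 2102 / 11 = 191.09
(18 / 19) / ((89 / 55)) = 990 / 1691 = 0.59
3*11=33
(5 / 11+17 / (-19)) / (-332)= 23 / 17347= 0.00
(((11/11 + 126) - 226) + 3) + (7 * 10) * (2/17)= -1492/17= -87.76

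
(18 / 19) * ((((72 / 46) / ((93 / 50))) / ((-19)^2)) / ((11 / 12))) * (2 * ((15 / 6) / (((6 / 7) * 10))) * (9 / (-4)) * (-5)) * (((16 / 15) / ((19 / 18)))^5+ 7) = 424014343257204 / 3330052123264075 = 0.13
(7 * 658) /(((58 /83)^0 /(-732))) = -3371592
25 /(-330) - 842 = -55577 /66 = -842.08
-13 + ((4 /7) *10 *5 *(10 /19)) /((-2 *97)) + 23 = 128010 /12901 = 9.92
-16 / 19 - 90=-90.84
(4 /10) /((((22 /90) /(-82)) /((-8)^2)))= -94464 /11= -8587.64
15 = 15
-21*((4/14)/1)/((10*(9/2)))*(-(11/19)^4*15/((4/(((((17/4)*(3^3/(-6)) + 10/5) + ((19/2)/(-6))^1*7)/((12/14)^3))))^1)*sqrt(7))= -3399801251*sqrt(7)/1351168128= -6.66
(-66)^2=4356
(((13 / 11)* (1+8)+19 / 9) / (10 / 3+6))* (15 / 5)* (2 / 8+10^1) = 25871 / 616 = 42.00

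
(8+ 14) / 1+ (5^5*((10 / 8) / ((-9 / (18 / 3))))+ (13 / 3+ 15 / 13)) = -2576.68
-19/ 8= -2.38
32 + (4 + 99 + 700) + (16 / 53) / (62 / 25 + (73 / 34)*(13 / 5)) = 303293115 / 363209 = 835.04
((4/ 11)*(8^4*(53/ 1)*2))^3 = 5238143763469041664/ 1331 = 3935494938744584.27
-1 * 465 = -465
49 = 49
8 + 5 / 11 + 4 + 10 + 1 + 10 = 368 / 11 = 33.45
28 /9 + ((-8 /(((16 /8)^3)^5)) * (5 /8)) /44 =40370131 /12976128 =3.11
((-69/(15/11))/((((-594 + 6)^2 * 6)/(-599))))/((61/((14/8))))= 151547/361549440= 0.00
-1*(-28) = 28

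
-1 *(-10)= 10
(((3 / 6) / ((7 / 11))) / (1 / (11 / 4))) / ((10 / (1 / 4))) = 121 / 2240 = 0.05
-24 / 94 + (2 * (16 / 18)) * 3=716 / 141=5.08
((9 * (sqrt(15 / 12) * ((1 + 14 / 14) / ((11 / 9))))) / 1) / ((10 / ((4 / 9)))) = 18 * sqrt(5) / 55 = 0.73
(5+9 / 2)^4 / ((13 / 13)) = 130321 / 16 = 8145.06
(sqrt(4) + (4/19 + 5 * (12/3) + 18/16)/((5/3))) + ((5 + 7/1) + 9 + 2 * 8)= 39369/760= 51.80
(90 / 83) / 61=90 / 5063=0.02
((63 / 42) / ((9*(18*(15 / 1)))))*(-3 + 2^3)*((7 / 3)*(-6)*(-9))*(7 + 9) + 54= 542 / 9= 60.22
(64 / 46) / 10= 16 / 115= 0.14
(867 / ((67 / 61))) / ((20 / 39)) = 2062593 / 1340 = 1539.25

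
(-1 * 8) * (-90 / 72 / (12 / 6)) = 5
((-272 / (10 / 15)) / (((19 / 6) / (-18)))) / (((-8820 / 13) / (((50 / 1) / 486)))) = -8840 / 25137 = -0.35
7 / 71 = 0.10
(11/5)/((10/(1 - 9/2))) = -77/100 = -0.77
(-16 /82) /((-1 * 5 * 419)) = 8 /85895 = 0.00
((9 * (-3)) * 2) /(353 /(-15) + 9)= 405 /109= 3.72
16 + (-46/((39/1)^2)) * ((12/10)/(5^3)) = 5069908/316875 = 16.00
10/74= 5/37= 0.14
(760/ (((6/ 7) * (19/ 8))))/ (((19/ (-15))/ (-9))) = 50400/ 19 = 2652.63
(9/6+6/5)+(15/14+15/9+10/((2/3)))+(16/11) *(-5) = 15206/1155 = 13.17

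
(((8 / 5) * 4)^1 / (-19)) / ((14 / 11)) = -176 / 665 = -0.26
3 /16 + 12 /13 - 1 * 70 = -68.89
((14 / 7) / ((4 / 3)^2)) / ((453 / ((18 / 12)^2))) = 27 / 4832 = 0.01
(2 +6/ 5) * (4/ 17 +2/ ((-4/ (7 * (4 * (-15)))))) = 57184/ 85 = 672.75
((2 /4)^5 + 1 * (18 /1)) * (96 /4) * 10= 4327.50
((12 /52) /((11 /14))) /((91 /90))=540 /1859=0.29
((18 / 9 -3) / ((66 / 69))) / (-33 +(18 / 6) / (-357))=2737 / 86416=0.03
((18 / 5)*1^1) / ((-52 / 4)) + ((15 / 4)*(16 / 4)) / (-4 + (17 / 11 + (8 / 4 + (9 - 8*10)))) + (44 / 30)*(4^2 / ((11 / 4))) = 82219 / 10218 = 8.05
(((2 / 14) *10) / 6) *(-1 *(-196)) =140 / 3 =46.67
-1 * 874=-874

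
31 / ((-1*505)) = -31 / 505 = -0.06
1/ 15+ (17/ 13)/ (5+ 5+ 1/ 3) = 1168/ 6045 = 0.19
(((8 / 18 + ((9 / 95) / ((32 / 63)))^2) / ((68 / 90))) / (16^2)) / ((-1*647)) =-39859801 / 10408791900160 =-0.00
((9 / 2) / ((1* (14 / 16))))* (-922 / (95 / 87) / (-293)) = 14.82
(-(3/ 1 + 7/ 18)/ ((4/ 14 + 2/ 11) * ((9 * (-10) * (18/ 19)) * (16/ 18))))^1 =89243/ 933120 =0.10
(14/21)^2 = 4/9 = 0.44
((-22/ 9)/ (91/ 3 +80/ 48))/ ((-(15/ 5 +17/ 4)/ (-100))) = -275/ 261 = -1.05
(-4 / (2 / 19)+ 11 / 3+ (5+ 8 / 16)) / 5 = -173 / 30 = -5.77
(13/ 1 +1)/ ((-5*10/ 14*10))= -49/ 125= -0.39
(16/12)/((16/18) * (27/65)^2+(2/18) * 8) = 12675/9908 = 1.28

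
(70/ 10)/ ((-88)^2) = 7/ 7744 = 0.00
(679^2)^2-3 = 212558803678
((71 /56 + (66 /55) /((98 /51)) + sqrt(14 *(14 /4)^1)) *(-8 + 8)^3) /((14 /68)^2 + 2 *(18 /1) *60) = 0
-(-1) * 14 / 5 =14 / 5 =2.80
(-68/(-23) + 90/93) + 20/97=285666/69161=4.13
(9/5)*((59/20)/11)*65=31.38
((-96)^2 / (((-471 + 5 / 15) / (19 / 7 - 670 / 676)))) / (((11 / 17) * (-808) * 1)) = 0.06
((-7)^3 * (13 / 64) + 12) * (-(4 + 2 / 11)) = 241.17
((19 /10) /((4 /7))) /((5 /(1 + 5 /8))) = 1729 /1600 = 1.08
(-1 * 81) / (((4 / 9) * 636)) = -243 / 848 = -0.29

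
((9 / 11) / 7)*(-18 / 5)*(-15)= 486 / 77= 6.31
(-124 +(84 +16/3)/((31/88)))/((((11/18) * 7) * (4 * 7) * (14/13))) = 117507/116963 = 1.00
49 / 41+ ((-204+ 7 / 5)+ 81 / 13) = -520139 / 2665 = -195.17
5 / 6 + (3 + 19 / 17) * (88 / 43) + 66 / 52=300182 / 28509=10.53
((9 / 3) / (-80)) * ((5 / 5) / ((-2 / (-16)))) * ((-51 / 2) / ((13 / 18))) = 10.59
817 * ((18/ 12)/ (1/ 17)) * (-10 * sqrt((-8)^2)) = -1666680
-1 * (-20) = 20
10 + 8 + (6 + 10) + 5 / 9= 311 / 9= 34.56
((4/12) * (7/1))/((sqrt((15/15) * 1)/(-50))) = -350/3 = -116.67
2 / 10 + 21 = 106 / 5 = 21.20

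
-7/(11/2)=-14/11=-1.27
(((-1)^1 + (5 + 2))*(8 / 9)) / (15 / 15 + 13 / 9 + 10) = 3 / 7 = 0.43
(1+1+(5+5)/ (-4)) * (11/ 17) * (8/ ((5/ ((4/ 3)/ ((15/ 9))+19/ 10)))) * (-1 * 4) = 2376/ 425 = 5.59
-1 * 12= -12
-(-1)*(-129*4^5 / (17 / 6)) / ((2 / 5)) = -1981440 / 17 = -116555.29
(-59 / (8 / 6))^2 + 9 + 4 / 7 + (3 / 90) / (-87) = 287589319 / 146160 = 1967.63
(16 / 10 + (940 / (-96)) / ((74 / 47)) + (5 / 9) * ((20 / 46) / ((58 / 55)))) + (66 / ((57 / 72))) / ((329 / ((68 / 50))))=-2246654646079 / 555366344400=-4.05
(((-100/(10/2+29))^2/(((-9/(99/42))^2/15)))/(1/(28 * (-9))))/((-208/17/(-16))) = -4537500/1547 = -2933.10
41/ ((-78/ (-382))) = 7831/ 39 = 200.79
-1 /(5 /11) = -11 /5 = -2.20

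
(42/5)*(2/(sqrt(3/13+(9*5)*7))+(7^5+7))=141238.55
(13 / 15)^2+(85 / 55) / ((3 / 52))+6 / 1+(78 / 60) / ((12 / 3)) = 670507 / 19800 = 33.86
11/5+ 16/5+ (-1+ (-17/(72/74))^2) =2006717/6480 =309.68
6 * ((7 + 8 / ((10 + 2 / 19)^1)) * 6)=561 / 2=280.50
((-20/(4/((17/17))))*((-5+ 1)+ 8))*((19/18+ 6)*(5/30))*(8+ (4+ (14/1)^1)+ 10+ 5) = -26035/27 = -964.26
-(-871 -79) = 950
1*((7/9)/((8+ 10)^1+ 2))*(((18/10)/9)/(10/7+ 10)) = 49/72000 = 0.00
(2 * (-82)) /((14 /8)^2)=-2624 /49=-53.55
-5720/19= -301.05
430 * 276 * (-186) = -22074480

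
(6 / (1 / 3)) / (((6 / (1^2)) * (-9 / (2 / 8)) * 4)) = -0.02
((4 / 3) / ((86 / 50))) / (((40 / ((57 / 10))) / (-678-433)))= -122.73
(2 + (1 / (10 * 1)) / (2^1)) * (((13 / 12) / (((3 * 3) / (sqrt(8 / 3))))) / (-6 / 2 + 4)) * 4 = 533 * sqrt(6) / 810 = 1.61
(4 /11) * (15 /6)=10 /11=0.91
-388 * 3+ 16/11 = -12788/11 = -1162.55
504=504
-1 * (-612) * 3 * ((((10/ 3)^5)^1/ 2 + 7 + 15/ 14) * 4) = 98934424/ 63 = 1570387.68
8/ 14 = 4/ 7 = 0.57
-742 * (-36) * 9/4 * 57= 3425814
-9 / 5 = -1.80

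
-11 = -11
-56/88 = -7/11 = -0.64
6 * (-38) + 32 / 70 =-7964 / 35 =-227.54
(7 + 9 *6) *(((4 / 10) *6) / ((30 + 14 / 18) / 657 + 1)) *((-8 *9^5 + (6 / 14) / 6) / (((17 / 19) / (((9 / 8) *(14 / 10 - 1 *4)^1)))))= 15908489133028479 / 73661000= 215968954.17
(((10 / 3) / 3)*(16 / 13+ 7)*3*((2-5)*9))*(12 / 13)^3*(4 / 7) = -66562560 / 199927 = -332.93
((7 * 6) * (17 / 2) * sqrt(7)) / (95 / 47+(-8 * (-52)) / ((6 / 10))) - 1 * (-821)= 50337 * sqrt(7) / 98045+821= 822.36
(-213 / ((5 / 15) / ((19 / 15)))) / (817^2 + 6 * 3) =-4047 / 3337535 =-0.00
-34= -34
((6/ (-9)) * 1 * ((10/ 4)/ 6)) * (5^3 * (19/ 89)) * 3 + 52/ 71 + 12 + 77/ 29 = -7531903/ 1099506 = -6.85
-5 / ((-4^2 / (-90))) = -225 / 8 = -28.12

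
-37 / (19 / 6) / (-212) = 111 / 2014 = 0.06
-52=-52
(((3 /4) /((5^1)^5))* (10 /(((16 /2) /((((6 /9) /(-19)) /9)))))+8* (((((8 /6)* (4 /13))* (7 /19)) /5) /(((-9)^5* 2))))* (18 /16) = -703879 /194468040000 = -0.00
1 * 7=7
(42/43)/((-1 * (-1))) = 42/43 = 0.98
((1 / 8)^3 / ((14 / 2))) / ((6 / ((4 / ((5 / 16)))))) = 1 / 1680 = 0.00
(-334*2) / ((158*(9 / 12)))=-1336 / 237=-5.64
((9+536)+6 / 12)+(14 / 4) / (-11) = 5997 / 11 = 545.18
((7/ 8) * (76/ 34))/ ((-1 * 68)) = -133/ 4624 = -0.03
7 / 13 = 0.54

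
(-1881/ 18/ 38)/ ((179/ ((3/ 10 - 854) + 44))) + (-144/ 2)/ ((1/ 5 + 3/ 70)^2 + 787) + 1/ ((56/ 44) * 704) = 38191953267011/ 3092675850880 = 12.35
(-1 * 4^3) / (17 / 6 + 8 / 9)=-1152 / 67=-17.19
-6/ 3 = -2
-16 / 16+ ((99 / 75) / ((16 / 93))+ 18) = 9869 / 400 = 24.67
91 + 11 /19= 1740 /19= 91.58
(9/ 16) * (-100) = -225/ 4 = -56.25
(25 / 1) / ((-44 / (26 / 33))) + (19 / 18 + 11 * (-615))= -7366423 / 1089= -6764.39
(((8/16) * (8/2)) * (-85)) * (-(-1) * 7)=-1190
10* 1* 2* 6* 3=360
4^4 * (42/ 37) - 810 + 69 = -16665/ 37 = -450.41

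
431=431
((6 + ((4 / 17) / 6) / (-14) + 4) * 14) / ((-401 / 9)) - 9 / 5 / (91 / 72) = -14160786 / 3101735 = -4.57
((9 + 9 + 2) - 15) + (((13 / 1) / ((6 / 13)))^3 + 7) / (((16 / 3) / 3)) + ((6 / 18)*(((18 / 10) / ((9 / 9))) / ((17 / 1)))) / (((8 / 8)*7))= 2873994547 / 228480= 12578.76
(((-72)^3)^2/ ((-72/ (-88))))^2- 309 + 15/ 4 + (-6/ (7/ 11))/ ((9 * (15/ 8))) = 36530940528033878570049241/ 1260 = 28992809942884030611150.19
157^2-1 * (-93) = 24742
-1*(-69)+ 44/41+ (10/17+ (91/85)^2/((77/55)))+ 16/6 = 13178474/177735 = 74.15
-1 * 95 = -95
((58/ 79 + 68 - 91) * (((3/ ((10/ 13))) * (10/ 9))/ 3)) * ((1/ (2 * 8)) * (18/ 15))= -22867/ 9480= -2.41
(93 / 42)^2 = 961 / 196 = 4.90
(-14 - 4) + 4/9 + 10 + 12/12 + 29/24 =-385/72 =-5.35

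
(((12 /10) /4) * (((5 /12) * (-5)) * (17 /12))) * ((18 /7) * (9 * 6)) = -6885 /56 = -122.95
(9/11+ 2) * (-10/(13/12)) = -3720/143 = -26.01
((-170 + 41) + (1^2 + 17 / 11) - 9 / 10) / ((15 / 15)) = -127.35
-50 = -50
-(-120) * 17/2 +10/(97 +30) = 129550/127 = 1020.08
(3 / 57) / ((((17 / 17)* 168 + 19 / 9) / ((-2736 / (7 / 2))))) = -2592 / 10717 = -0.24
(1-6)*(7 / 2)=-35 / 2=-17.50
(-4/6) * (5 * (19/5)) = -38/3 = -12.67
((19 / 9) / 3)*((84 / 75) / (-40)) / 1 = -133 / 6750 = -0.02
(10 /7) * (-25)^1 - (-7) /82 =-20451 /574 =-35.63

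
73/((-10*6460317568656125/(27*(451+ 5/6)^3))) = -1454492254463/516825405492490000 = -0.00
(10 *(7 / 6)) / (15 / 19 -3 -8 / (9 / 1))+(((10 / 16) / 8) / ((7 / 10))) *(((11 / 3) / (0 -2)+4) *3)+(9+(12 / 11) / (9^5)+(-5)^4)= 3243699347561 / 5140884672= 630.96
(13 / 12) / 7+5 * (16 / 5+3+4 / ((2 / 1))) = 3457 / 84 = 41.15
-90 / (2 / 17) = -765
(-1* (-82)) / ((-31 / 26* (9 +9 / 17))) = -18122 / 2511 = -7.22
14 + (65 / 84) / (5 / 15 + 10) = 12217 / 868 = 14.07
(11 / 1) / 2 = 11 / 2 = 5.50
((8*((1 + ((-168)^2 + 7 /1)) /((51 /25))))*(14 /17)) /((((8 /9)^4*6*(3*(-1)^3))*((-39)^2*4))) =-16674525 /12503296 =-1.33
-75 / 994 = -0.08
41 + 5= 46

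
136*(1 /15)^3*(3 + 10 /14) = 0.15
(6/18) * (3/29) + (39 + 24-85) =-637/29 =-21.97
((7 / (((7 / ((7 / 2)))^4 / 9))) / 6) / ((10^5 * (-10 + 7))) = -7 / 3200000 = -0.00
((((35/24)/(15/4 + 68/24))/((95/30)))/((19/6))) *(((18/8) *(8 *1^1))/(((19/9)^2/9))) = 8266860/10295359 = 0.80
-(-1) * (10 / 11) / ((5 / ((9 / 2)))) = 9 / 11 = 0.82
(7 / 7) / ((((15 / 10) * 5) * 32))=1 / 240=0.00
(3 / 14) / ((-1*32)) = -3 / 448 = -0.01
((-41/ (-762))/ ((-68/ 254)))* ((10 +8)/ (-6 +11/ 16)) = 984/ 1445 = 0.68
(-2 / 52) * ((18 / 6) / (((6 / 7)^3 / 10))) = -1715 / 936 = -1.83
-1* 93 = -93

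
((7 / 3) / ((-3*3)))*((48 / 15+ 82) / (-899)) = 994 / 40455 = 0.02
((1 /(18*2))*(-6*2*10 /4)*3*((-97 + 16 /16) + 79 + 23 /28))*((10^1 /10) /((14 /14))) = 2265 /56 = 40.45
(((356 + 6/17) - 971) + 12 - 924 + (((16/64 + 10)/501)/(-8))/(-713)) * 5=-1483319834755/194323872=-7633.24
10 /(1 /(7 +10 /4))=95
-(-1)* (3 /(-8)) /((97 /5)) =-15 /776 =-0.02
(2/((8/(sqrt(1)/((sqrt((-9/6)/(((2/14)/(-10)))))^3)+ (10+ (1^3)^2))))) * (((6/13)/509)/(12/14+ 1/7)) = sqrt(105)/48634950+ 33/13234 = 0.00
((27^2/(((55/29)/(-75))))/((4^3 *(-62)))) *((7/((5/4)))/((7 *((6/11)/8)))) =21141/248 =85.25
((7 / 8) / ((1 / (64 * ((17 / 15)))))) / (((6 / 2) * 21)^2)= 0.02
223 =223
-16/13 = -1.23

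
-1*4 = -4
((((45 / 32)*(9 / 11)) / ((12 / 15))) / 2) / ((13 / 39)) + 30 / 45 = 23857 / 8448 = 2.82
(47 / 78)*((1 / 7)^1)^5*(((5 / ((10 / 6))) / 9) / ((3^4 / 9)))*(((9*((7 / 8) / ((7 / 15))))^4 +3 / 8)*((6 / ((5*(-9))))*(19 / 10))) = -98870626591 / 3624503500800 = -0.03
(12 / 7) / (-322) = -6 / 1127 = -0.01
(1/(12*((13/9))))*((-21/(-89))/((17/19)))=1197/78676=0.02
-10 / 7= -1.43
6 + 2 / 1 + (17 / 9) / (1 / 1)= 89 / 9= 9.89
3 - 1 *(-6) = 9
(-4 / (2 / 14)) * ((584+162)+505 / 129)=-2708692 / 129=-20997.61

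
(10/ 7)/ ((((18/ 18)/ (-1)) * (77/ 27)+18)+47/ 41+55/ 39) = 143910/ 1783523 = 0.08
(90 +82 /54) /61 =2471 /1647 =1.50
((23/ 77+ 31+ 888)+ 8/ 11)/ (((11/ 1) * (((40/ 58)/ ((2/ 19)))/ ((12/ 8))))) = 3081627/ 160930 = 19.15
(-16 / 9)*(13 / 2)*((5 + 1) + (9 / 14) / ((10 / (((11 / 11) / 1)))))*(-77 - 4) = 198666 / 35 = 5676.17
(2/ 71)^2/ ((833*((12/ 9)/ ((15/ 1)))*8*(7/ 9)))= 0.00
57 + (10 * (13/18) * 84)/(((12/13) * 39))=1994/27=73.85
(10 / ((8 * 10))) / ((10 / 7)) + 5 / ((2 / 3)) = 607 / 80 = 7.59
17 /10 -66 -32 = -963 /10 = -96.30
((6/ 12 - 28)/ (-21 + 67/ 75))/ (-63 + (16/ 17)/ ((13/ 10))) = -70125/ 3193016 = -0.02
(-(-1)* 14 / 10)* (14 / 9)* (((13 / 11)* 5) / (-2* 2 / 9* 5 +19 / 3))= 1274 / 407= 3.13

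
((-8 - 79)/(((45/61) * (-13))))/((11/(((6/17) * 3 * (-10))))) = -8.73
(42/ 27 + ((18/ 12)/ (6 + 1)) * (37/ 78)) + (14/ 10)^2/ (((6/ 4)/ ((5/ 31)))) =948511/ 507780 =1.87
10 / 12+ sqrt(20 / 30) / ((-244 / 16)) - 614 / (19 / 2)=-7273 / 114 - 4*sqrt(6) / 183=-63.85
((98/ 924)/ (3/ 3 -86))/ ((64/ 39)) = -91/ 119680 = -0.00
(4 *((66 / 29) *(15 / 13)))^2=15681600 / 142129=110.33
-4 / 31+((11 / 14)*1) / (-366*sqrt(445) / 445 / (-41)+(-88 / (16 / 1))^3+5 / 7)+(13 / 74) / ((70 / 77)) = 87824776697373797 / 1476839900220419660 - 36974784*sqrt(445) / 64378374028789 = 0.06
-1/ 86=-0.01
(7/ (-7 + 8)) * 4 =28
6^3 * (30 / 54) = 120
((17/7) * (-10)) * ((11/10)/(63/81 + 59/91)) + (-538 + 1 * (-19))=-575.73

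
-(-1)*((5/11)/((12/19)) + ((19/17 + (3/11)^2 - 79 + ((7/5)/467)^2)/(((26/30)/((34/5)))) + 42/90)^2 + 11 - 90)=985175600704187300046616519/2647936009297710202500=372054.16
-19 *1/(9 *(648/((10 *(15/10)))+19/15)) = -95/2001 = -0.05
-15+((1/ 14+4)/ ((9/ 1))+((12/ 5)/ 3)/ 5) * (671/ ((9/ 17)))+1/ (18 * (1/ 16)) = 7201351/ 9450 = 762.05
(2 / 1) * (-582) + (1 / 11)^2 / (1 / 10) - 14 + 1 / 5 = -712519 / 605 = -1177.72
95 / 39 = 2.44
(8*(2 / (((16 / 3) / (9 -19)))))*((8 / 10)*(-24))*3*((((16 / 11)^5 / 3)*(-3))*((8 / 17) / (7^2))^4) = -7421703487488 / 77543148614841371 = -0.00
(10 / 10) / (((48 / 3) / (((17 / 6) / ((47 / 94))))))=17 / 48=0.35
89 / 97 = 0.92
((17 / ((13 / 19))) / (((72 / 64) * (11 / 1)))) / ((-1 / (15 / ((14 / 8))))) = -51680 / 3003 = -17.21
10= 10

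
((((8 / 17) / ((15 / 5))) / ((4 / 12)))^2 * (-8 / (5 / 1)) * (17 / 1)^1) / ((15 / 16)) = -8192 / 1275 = -6.43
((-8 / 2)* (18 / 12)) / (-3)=2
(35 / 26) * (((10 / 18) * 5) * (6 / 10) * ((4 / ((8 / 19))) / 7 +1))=275 / 52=5.29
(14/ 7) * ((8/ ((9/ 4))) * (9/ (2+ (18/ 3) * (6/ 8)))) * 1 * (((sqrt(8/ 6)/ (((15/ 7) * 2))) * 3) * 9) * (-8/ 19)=-21504 * sqrt(3)/ 1235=-30.16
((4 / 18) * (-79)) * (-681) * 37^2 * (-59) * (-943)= 2731807522898 / 3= 910602507632.67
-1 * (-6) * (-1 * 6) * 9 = -324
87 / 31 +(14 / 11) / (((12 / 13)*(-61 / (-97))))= 623899 / 124806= 5.00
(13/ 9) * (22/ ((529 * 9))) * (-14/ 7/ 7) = -572/ 299943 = -0.00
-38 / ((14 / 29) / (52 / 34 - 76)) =697566 / 119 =5861.90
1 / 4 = 0.25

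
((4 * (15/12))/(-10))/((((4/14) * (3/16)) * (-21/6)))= 8/3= 2.67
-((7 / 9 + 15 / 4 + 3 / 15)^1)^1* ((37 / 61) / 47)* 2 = -0.12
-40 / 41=-0.98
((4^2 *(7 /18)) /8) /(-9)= -7 /81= -0.09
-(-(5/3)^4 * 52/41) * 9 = 32500/369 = 88.08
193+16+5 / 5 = 210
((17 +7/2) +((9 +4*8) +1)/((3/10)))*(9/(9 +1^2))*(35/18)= 2247/8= 280.88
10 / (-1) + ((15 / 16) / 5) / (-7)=-1123 / 112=-10.03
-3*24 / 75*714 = -17136 / 25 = -685.44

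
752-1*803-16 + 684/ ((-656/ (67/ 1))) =-22445/ 164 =-136.86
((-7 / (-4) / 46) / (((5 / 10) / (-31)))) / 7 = -31 / 92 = -0.34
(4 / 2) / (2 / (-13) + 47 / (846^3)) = -334955088 / 25765763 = -13.00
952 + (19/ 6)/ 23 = 131395/ 138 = 952.14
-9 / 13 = -0.69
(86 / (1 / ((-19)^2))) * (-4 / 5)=-124184 / 5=-24836.80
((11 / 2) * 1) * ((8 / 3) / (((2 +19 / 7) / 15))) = 140 / 3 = 46.67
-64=-64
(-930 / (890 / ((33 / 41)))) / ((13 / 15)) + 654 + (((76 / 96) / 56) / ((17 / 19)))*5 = 707865552809 / 1083840576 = 653.11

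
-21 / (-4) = 21 / 4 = 5.25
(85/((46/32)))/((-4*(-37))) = 340/851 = 0.40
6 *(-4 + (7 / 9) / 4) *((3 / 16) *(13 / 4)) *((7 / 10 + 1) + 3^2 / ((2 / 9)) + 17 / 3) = -639379 / 960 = -666.02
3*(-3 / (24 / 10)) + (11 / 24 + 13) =233 / 24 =9.71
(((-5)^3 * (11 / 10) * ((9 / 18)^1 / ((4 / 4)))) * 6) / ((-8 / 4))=825 / 4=206.25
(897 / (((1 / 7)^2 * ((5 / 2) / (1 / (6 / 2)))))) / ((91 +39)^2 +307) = 29302 / 86035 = 0.34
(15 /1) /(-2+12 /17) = -255 /22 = -11.59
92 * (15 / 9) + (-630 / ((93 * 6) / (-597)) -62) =71179 / 93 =765.37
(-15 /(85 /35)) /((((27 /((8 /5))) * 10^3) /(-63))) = 0.02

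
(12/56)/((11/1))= 3/154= 0.02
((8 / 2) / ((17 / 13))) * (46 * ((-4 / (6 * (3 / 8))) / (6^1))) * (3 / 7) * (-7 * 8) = 153088 / 153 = 1000.58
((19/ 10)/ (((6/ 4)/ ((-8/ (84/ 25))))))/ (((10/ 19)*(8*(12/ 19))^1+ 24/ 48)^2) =-99043960/ 327786543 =-0.30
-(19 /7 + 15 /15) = -26 /7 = -3.71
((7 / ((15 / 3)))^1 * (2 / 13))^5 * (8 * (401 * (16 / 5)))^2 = 1416931525001216 / 29007265625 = 48847.47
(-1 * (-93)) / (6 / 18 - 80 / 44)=-3069 / 49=-62.63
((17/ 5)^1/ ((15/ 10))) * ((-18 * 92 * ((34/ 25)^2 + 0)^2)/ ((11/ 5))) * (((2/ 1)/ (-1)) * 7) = 351124956672/ 4296875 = 81716.35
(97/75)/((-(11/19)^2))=-35017/9075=-3.86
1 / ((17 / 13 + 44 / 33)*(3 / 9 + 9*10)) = 0.00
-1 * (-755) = 755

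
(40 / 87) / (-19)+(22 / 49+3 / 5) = 415021 / 404985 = 1.02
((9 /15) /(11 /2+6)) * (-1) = -6 /115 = -0.05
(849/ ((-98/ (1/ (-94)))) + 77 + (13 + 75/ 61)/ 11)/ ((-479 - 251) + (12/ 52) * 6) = -6298787287/ 58548818944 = -0.11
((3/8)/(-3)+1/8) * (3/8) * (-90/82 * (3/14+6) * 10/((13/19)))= 0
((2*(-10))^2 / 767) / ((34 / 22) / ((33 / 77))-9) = -6600 / 68263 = -0.10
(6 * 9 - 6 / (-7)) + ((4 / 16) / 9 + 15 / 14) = 14101 / 252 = 55.96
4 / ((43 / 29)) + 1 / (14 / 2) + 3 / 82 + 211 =5278915 / 24682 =213.88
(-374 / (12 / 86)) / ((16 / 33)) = -88451 / 16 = -5528.19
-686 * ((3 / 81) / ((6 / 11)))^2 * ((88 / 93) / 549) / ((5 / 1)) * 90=-3652264 / 37220553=-0.10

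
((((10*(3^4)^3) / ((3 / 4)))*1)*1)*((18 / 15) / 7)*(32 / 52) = 68024448 / 91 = 747521.41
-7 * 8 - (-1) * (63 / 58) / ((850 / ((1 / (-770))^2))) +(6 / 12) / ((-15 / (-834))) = -117755021991 / 4175710000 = -28.20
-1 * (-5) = 5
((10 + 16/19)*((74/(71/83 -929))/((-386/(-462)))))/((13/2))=-146136606/918095789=-0.16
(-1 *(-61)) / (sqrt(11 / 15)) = 61 *sqrt(165) / 11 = 71.23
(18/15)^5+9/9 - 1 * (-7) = 32776/3125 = 10.49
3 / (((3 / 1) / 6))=6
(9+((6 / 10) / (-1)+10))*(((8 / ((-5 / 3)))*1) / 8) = -276 / 25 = -11.04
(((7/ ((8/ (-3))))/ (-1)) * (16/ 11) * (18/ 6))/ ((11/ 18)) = 2268/ 121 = 18.74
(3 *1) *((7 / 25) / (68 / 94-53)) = -47 / 2925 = -0.02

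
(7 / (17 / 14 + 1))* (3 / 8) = 147 / 124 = 1.19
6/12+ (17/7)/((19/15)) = 2.42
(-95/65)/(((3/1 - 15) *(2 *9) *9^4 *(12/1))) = 19/221079456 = 0.00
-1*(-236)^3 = 13144256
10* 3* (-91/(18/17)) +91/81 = -208754/81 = -2577.21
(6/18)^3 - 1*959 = -25892/27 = -958.96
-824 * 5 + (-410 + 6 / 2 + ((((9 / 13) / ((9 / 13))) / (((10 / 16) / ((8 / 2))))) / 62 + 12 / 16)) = -2806211 / 620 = -4526.15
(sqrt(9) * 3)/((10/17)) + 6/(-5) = 141/10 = 14.10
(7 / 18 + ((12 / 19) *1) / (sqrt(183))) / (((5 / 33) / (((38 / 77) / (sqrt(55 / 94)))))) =sqrt(5170) *(72 *sqrt(183) + 8113) / 352275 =1.85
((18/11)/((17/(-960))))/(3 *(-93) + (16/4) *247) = -17280/132583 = -0.13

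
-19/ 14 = -1.36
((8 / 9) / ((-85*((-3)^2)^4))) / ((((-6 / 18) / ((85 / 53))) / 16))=128 / 1043199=0.00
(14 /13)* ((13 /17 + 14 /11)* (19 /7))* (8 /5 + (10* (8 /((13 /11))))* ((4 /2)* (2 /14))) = 137946384 /1106105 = 124.71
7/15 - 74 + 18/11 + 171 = 16352/165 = 99.10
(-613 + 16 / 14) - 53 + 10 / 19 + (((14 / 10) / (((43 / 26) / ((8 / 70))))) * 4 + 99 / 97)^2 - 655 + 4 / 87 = -165736111326765866 / 125814672256875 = -1317.30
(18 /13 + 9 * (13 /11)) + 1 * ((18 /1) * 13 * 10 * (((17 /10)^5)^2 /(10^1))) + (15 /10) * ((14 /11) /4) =33738530198412219 /715000000000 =47186.76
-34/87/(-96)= 17/4176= 0.00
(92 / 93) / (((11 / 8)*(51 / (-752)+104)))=553472 / 79954611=0.01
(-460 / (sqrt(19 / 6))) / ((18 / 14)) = -3220 * sqrt(114) / 171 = -201.05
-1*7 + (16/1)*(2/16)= -5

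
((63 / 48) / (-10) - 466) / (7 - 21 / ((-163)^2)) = -1981542589 / 29753920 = -66.60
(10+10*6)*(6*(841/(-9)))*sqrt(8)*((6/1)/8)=-58870*sqrt(2)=-83254.75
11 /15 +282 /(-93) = -1069 /465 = -2.30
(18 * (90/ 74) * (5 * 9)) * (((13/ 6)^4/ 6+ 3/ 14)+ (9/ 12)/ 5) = 16481685/ 4144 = 3977.24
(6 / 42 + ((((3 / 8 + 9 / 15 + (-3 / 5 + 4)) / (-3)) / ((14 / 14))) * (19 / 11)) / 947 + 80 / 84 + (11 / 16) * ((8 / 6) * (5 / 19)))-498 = -16514679395 / 33251064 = -496.67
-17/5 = -3.40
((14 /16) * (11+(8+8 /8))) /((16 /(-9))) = -315 /32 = -9.84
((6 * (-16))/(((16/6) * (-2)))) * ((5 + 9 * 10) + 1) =1728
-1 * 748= -748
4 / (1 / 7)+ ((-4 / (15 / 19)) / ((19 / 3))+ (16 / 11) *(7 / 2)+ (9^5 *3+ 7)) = 9745246 / 55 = 177186.29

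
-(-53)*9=477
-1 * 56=-56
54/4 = 27/2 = 13.50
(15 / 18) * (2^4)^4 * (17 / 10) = 92842.67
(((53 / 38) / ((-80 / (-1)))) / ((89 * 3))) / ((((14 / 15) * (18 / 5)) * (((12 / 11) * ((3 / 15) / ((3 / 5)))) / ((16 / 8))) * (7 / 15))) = 14575 / 63635712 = 0.00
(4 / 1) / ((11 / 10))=40 / 11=3.64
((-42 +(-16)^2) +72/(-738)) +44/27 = 238594/1107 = 215.53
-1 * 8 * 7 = -56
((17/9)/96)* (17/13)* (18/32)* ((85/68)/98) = 1445/7827456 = 0.00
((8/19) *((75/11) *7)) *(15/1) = 63000/209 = 301.44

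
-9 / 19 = -0.47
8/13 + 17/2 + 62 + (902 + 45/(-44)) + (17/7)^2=27411121/28028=977.99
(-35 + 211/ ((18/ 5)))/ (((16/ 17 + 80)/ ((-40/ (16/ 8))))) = -36125/ 6192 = -5.83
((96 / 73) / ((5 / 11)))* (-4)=-4224 / 365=-11.57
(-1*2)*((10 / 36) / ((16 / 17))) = -0.59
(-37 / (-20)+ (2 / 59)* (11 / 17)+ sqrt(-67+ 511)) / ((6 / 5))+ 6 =60661 / 8024+ 5* sqrt(111) / 3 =25.12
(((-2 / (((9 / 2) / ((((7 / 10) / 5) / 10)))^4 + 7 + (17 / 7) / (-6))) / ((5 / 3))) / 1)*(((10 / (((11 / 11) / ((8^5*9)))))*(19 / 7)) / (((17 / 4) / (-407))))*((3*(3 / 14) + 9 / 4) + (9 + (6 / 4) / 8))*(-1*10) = -27214905855836160 / 2614148439115187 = -10.41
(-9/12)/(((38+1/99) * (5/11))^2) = -3557763/1416016900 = -0.00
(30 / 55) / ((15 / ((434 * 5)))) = 868 / 11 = 78.91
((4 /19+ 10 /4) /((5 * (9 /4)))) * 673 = 138638 /855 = 162.15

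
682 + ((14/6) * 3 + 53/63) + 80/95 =826748/1197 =690.68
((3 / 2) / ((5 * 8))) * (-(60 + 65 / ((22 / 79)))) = -3873 / 352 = -11.00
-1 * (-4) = 4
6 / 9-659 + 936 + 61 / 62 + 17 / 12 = 104185 / 372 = 280.07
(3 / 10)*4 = 6 / 5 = 1.20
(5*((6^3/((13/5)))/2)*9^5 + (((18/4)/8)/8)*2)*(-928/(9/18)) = -295906352193/13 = -22762027091.77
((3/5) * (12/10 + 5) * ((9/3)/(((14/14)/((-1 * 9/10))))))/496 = -81/4000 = -0.02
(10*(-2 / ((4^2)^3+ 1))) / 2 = -10 / 4097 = -0.00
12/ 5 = 2.40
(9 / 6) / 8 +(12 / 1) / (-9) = -55 / 48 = -1.15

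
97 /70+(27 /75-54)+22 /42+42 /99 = -51.31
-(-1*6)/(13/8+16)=16/47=0.34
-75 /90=-5 /6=-0.83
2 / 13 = 0.15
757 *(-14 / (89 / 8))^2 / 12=2373952 / 23763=99.90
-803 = -803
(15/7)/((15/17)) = 17/7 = 2.43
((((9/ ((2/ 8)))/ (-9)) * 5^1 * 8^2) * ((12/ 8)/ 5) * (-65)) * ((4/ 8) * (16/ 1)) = 199680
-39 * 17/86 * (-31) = 20553/86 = 238.99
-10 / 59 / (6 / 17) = -85 / 177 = -0.48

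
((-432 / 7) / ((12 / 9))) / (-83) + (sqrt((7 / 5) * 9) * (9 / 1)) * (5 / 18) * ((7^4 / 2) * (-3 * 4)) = 324 / 581-21609 * sqrt(35) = -127840.01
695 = 695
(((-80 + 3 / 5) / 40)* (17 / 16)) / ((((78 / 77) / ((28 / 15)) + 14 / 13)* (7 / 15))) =-2.79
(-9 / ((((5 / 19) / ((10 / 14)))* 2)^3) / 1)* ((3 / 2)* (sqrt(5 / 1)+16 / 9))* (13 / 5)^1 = -2407509* sqrt(5) / 27440- 267501 / 1715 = -352.16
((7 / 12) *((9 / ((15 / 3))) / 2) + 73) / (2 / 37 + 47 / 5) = 108817 / 13992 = 7.78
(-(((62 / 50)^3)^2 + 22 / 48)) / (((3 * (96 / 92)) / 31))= -17101757911147 / 421875000000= -40.54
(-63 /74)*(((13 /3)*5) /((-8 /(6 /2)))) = 4095 /592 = 6.92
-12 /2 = -6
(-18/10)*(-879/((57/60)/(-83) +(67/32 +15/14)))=147081312/293171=501.69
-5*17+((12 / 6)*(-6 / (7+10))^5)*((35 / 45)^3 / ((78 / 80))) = -14121355945 / 166123269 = -85.01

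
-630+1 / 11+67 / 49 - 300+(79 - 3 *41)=-524200 / 539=-972.54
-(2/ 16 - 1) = 7/ 8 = 0.88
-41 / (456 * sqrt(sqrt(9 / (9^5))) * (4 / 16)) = -3.24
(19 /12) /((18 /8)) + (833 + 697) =41329 /27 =1530.70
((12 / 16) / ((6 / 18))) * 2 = 9 / 2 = 4.50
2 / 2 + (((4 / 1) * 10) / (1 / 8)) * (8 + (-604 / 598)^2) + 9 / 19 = 4905488188 / 1698619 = 2887.93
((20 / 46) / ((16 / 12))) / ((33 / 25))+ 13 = 6703 / 506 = 13.25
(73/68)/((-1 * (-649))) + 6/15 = 88629/220660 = 0.40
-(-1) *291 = 291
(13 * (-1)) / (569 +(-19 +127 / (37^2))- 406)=-17797 / 197263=-0.09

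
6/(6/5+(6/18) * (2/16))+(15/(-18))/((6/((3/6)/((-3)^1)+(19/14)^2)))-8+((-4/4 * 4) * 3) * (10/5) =-86421889/3154032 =-27.40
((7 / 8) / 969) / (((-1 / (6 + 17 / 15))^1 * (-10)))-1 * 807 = -938378851 / 1162800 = -807.00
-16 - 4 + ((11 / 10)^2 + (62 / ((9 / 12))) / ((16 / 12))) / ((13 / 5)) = 1121 / 260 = 4.31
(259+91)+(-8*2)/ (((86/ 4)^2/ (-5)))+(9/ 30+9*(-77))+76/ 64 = -50490929/ 147920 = -341.34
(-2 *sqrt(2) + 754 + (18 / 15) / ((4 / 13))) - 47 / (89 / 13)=668421 / 890 - 2 *sqrt(2)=748.21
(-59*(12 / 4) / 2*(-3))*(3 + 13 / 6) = 5487 / 4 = 1371.75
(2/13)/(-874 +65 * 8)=-1/2301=-0.00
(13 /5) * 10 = 26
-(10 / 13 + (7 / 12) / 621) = -0.77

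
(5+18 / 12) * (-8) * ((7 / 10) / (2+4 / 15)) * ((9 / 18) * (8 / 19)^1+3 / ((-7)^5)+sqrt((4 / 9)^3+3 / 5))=-91 * sqrt(12535) / 765 - 2619669 / 775523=-16.70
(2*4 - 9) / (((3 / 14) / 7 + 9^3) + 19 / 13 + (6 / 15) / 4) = -0.00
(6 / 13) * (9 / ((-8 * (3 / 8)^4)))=-1024 / 39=-26.26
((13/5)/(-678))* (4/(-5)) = 26/8475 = 0.00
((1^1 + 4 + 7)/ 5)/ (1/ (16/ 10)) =96/ 25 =3.84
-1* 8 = -8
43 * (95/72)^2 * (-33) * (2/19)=-224675/864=-260.04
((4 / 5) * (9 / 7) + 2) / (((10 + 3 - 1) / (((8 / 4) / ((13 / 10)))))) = 106 / 273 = 0.39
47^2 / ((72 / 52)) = 1595.39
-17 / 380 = -0.04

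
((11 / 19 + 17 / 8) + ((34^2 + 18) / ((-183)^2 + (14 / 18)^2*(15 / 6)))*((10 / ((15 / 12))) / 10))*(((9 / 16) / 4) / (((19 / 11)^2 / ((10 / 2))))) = 12267542277441 / 19053184367104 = 0.64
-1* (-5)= 5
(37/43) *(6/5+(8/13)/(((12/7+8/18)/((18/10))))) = 70041/47515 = 1.47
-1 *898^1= -898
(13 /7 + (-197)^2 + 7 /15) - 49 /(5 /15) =4059754 /105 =38664.32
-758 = -758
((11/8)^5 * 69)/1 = 11112519/32768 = 339.13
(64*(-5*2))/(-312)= 80/39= 2.05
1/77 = 0.01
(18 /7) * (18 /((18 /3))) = 54 /7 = 7.71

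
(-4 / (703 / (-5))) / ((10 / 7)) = 14 / 703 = 0.02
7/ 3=2.33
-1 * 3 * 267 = -801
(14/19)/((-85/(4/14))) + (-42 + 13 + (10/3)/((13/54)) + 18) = 59703/20995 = 2.84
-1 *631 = -631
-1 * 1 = -1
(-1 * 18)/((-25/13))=234/25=9.36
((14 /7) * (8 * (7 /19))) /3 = 112 /57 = 1.96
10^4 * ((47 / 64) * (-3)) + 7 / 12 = -66092 / 3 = -22030.67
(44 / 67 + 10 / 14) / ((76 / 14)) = 643 / 2546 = 0.25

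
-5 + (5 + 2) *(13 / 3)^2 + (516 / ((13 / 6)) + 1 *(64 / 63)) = 299438 / 819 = 365.61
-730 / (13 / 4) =-2920 / 13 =-224.62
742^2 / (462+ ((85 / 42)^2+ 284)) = 971194896 / 1323169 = 733.99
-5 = -5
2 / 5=0.40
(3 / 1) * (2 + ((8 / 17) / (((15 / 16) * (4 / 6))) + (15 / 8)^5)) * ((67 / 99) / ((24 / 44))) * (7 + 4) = 5913572291 / 5570560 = 1061.58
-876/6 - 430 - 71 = -647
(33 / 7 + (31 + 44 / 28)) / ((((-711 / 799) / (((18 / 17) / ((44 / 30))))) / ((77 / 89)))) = -184005 / 7031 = -26.17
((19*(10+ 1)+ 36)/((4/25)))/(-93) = -6125/372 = -16.47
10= 10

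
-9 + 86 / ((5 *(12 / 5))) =-11 / 6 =-1.83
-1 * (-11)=11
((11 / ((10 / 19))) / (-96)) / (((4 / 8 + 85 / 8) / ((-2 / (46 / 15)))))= 209 / 16376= 0.01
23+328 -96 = 255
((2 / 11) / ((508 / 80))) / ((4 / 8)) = 80 / 1397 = 0.06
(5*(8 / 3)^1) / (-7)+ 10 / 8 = -55 / 84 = -0.65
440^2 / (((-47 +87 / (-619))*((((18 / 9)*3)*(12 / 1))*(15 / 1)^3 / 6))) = -299596 / 2954475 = -0.10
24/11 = 2.18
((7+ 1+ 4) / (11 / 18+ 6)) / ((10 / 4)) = 432 / 595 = 0.73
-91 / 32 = -2.84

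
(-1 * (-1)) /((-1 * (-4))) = 1 /4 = 0.25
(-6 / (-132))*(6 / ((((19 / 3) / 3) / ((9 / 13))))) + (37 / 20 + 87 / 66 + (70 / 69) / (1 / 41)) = 168170111 / 3749460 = 44.85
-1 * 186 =-186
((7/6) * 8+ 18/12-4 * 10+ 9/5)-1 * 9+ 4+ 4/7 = -6677/210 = -31.80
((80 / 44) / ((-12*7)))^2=25 / 53361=0.00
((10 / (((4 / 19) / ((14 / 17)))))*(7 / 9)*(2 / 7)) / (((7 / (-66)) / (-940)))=3929200 / 51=77043.14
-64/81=-0.79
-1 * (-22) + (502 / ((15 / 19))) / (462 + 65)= 183448 / 7905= 23.21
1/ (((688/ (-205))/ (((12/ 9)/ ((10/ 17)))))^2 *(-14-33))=-485809/ 50056128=-0.01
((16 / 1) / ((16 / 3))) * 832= 2496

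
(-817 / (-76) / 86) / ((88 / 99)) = 9 / 64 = 0.14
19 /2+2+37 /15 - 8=179 /30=5.97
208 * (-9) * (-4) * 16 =119808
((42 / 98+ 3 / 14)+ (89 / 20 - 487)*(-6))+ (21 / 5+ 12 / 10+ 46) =103157 / 35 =2947.34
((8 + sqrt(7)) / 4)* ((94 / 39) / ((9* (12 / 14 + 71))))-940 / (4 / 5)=-207448459 / 176553 + 329* sqrt(7) / 353106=-1174.99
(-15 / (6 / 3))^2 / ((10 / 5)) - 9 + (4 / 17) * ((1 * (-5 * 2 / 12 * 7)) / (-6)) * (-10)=20609 / 1224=16.84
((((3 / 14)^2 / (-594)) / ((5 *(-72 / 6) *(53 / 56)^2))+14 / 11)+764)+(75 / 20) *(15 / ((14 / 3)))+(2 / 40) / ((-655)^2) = 25967547045663199 / 33406237557000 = 777.33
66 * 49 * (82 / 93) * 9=795564 / 31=25663.35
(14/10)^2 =49/25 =1.96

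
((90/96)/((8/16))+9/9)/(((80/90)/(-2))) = -207/32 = -6.47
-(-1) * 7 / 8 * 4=7 / 2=3.50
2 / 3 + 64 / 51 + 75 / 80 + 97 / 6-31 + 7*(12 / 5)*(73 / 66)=98849 / 14960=6.61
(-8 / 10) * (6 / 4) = -6 / 5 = -1.20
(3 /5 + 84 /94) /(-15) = -117 /1175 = -0.10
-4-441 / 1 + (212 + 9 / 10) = -2321 / 10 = -232.10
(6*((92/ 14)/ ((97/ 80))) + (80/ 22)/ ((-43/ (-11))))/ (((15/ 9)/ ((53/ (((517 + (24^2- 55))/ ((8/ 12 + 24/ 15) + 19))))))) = 330227524/ 15153243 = 21.79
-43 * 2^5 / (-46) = 688 / 23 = 29.91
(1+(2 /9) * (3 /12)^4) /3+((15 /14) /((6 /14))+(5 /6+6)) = 33409 /3456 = 9.67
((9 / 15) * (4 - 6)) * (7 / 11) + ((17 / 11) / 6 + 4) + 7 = 3463 / 330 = 10.49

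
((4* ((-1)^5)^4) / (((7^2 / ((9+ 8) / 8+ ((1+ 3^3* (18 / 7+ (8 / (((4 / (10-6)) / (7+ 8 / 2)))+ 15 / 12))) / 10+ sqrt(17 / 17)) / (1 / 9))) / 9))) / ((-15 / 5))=-188436 / 343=-549.38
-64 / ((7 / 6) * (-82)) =192 / 287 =0.67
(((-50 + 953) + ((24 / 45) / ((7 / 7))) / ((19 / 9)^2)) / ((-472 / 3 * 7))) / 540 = -543377 / 357823200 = -0.00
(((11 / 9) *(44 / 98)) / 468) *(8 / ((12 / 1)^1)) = 121 / 154791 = 0.00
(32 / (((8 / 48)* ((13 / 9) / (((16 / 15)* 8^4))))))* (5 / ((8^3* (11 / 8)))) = 589824 / 143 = 4124.64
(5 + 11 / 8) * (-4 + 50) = 1173 / 4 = 293.25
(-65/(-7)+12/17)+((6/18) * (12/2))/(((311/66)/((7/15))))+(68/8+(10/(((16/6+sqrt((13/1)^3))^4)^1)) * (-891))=17867068464960 * sqrt(13)/150889270197191761+1043573349867094363766399/55842610007278698828490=18.69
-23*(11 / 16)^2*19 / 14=-52877 / 3584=-14.75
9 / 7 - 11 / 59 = 454 / 413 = 1.10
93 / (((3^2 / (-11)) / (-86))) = 29326 / 3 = 9775.33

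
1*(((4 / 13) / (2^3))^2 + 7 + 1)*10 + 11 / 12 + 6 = 176297 / 2028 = 86.93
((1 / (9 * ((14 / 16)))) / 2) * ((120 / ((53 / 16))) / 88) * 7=320 / 1749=0.18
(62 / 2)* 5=155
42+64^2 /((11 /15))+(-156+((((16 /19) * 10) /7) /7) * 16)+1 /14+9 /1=112308453 /20482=5483.28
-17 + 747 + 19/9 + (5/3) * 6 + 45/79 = 528046/711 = 742.68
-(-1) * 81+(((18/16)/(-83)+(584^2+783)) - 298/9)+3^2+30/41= 83770139071/245016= 341896.61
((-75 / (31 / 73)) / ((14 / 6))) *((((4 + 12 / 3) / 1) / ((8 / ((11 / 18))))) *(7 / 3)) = -107.93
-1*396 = -396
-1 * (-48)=48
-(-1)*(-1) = -1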